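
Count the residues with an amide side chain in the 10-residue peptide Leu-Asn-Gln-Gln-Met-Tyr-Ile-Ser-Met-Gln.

4

Only N (asparagine) and Q (glutamine) carry a side-chain carboxamide.
Matching residues: Asn2, Gln3, Gln4, Gln10.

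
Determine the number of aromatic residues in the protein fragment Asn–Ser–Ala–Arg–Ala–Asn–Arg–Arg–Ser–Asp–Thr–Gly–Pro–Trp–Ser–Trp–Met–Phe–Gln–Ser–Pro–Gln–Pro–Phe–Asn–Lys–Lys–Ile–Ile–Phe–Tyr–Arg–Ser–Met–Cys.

6

F, W, and Y each carry an aromatic ring on the side chain.
Matching residues: Trp14, Trp16, Phe18, Phe24, Phe30, Tyr31.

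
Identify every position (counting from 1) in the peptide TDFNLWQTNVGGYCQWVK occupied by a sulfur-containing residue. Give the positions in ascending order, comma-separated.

Cysteine (C, thiol) and methionine (M, thioether) are the two sulfur-containing amino acids.
Matching residues: C14.

14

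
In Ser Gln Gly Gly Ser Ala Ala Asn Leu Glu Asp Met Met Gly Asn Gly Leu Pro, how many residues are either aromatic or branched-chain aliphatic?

Aromatic: F, W, Y. Branched-chain aliphatic: I, L, V.
Aromatic residues here: none (0).
Branched-chain aliphatic residues here: Leu9, Leu17 (2).
The two groups share no amino acid, so total = 0 + 2 = 2.

2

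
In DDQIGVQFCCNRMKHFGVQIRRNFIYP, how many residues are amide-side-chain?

5

Only N (asparagine) and Q (glutamine) carry a side-chain carboxamide.
Matching residues: Q3, Q7, N11, Q19, N23.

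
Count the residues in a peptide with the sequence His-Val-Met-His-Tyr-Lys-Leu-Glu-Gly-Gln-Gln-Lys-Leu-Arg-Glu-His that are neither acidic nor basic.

8

Acidic: D, E. Basic: K, R, H. All other residues are neither.
Matching residues: Val2, Met3, Tyr5, Leu7, Gly9, Gln10, Gln11, Leu13.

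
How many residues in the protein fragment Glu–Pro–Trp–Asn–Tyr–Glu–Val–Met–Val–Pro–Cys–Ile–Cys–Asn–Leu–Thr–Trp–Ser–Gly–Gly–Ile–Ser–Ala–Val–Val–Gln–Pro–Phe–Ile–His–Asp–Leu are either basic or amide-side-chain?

4

Basic: H, K, R. Amide-side-chain: N, Q.
Basic residues here: His30 (1).
Amide-side-chain residues here: Asn4, Asn14, Gln26 (3).
The two groups share no amino acid, so total = 1 + 3 = 4.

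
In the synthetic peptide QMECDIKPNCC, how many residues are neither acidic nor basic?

Acidic: D, E. Basic: K, R, H. All other residues are neither.
Matching residues: Q1, M2, C4, I6, P8, N9, C10, C11.

8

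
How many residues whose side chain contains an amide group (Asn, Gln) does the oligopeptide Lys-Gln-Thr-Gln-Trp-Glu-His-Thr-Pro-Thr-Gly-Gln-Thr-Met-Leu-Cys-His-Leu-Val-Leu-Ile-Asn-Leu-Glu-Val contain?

4

Matching residues: Gln2, Gln4, Gln12, Asn22.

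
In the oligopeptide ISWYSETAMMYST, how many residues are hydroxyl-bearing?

7

S, T, and Y are the three residues with a side-chain hydroxyl.
Matching residues: S2, Y4, S5, T7, Y11, S12, T13.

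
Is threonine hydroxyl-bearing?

Yes

Serine (S), threonine (T), and tyrosine (Y) each carry a hydroxyl group on the side chain.
Threonine is in this group.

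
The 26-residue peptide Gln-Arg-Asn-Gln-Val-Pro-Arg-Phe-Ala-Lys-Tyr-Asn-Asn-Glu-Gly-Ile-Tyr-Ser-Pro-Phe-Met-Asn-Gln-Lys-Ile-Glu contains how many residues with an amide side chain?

Asparagine (N) and glutamine (Q) have uncharged amide side chains.
Matching residues: Gln1, Asn3, Gln4, Asn12, Asn13, Asn22, Gln23.

7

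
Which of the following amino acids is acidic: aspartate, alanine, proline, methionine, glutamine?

Only D (aspartate) and E (glutamate) carry a side-chain carboxylic acid.
Of the listed options, only aspartate belongs to this group.

aspartate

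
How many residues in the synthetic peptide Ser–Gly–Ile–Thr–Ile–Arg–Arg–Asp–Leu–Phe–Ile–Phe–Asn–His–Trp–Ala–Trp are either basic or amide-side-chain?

4

Basic: H, K, R. Amide-side-chain: N, Q.
Basic residues here: Arg6, Arg7, His14 (3).
Amide-side-chain residues here: Asn13 (1).
The two groups share no amino acid, so total = 3 + 1 = 4.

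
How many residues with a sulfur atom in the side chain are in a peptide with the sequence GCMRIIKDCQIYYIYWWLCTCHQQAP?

Cysteine (C, thiol) and methionine (M, thioether) are the two sulfur-containing amino acids.
Matching residues: C2, M3, C9, C19, C21.

5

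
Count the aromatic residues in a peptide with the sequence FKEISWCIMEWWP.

4

The aromatic amino acids are Phe (F, benzyl), Trp (W, indole), and Tyr (Y, phenol).
Matching residues: F1, W6, W11, W12.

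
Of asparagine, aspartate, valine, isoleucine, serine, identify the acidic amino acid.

Aspartate (D) and glutamate (E) have carboxylic-acid side chains and are the acidic amino acids.
Of the listed options, only aspartate belongs to this group.

aspartate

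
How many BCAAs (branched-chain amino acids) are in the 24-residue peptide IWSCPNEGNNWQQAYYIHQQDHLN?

3

V, L, and I make up the branched-chain aliphatic group.
Matching residues: I1, I17, L23.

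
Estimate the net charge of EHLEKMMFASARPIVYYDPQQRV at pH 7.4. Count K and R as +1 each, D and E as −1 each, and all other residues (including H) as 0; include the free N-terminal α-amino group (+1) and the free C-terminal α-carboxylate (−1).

Positive (K, R): K5, R12, R22 → +3.
Negative (D, E): E1, E4, D18 → −3.
The N-terminus (+1) and C-terminus (−1) cancel.
Net charge = (+3) + (−3) = 0.

0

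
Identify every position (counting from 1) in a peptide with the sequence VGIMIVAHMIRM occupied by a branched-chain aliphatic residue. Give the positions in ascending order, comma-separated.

Matching residues: V1, I3, I5, V6, I10.

1, 3, 5, 6, 10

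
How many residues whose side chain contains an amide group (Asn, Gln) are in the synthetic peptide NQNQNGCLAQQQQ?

Matching residues: N1, Q2, N3, Q4, N5, Q10, Q11, Q12, Q13.

9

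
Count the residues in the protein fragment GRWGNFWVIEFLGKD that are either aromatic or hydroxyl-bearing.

4

Aromatic: F, W, Y. Hydroxyl-bearing: S, T, Y.
Aromatic residues here: W3, F6, W7, F11 (4).
Hydroxyl-bearing residues here: none (0).
(Y belongs to both groups, but none appear in this sequence.) Total = 4 + 0 = 4.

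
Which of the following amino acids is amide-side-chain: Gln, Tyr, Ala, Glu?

Gln

Only N (asparagine) and Q (glutamine) carry a side-chain carboxamide.
Of the listed options, only Gln belongs to this group.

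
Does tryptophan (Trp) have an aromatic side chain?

Yes

Phenylalanine (F), tryptophan (W), and tyrosine (Y) have aromatic ring side chains.
Tryptophan is in this group.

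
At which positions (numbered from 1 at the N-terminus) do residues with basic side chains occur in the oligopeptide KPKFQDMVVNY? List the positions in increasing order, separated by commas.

1, 3

Lysine (K), arginine (R), and histidine (H) have basic, nitrogen-containing side chains.
Matching residues: K1, K3.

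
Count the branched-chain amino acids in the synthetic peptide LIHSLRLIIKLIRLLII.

12

The BCAAs are Val, Leu, and Ile — aliphatic side chains with a branch point.
Matching residues: L1, I2, L5, L7, I8, I9, L11, I12, L14, L15, I16, I17.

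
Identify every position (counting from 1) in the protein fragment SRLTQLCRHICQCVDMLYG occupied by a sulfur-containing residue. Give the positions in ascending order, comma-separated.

Matching residues: C7, C11, C13, M16.

7, 11, 13, 16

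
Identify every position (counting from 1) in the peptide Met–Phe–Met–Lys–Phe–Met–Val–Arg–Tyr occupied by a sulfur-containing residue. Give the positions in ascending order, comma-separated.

1, 3, 6

The sulfur-bearing residues are cysteine (–SH) and methionine (–S–CH₃).
Matching residues: Met1, Met3, Met6.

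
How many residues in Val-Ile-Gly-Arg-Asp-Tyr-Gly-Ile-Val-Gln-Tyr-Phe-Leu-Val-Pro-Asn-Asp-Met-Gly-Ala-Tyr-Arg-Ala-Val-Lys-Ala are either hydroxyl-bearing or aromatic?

Hydroxyl-bearing: S, T, Y. Aromatic: F, W, Y.
Hydroxyl-bearing residues here: Tyr6, Tyr11, Tyr21 (3).
Aromatic residues here: Tyr6, Tyr11, Phe12, Tyr21 (4).
Y is in both groups, so the 3 Y residues must not be double-counted.
Total = 3 + 4 − 3 = 4.

4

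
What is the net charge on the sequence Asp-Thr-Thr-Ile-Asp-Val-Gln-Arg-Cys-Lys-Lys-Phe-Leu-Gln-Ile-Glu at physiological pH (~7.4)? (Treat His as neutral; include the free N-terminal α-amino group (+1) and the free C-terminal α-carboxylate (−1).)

0

At pH ~7.4 the Lys and Arg side chains are protonated (+1), the Asp and Glu side chains are deprotonated (−1), and with His taken as neutral all other side chains carry no charge.
Positive (K, R): Arg8, Lys10, Lys11 → +3.
Negative (D, E): Asp1, Asp5, Glu16 → −3.
The N-terminus (+1) and C-terminus (−1) cancel.
Net charge = (+3) + (−3) = 0.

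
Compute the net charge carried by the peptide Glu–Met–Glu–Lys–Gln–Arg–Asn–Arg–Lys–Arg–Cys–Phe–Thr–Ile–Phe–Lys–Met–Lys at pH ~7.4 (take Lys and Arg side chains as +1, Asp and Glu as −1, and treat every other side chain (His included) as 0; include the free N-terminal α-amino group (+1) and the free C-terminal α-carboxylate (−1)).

Positive (K, R): Lys4, Arg6, Arg8, Lys9, Arg10, Lys16, Lys18 → +7.
Negative (D, E): Glu1, Glu3 → −2.
The N-terminus (+1) and C-terminus (−1) cancel.
Net charge = (+7) + (−2) = +5.

+5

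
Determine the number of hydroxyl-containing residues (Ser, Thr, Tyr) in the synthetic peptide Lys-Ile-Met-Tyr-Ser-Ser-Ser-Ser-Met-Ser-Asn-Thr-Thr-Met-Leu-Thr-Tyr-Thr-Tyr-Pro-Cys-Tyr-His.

13

Matching residues: Tyr4, Ser5, Ser6, Ser7, Ser8, Ser10, Thr12, Thr13, Thr16, Tyr17, Thr18, Tyr19, Tyr22.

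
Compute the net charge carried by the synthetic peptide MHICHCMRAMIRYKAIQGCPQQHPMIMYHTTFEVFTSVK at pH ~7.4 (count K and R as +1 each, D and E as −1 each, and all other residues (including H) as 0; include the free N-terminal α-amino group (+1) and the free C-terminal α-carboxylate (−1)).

+3

Positive (K, R): R8, R12, K14, K39 → +4.
Negative (D, E): E33 → −1.
The N-terminus (+1) and C-terminus (−1) cancel.
Net charge = (+4) + (−1) = +3.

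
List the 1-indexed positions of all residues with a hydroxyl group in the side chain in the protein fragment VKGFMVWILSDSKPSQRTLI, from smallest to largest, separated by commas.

10, 12, 15, 18

S, T, and Y are the three residues with a side-chain hydroxyl.
Matching residues: S10, S12, S15, T18.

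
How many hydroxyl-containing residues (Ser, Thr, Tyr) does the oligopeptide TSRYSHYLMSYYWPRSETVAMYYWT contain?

13

Matching residues: T1, S2, Y4, S5, Y7, S10, Y11, Y12, S16, T18, Y22, Y23, T25.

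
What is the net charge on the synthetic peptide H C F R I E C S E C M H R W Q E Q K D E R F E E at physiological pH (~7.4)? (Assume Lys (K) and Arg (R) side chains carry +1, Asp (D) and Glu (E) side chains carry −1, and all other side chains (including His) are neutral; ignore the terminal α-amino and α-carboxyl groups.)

Positive (K, R): R4, R13, K18, R21 → +4.
Negative (D, E): E6, E9, E16, D19, E20, E23, E24 → −7.
Net charge = (+4) + (−7) = −3.

-3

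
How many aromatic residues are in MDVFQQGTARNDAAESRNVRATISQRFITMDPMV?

2

F, W, and Y each carry an aromatic ring on the side chain.
Matching residues: F4, F27.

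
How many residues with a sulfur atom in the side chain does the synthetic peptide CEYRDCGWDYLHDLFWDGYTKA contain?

Only Cys (C) and Met (M) have a sulfur atom in the side chain.
Matching residues: C1, C6.

2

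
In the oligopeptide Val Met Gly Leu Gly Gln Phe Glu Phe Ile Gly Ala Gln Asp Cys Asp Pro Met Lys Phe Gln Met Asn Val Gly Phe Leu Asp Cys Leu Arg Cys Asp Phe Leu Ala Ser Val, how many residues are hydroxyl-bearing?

The –OH-bearing residues are Ser, Thr (aliphatic alcohols), and Tyr (phenol).
Matching residues: Ser37.

1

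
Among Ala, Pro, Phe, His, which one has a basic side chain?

His

K, R, and H are the three residues with basic side chains (ε-amine, guanidinium, and imidazole respectively).
Of the listed options, only His belongs to this group.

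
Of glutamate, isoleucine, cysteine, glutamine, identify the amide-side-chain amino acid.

glutamine

Only N (asparagine) and Q (glutamine) carry a side-chain carboxamide.
Of the listed options, only glutamine belongs to this group.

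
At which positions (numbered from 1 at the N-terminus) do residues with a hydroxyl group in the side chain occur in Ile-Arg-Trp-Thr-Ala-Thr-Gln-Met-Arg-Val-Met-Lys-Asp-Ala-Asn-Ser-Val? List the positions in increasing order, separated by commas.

4, 6, 16

The –OH-bearing residues are Ser, Thr (aliphatic alcohols), and Tyr (phenol).
Matching residues: Thr4, Thr6, Ser16.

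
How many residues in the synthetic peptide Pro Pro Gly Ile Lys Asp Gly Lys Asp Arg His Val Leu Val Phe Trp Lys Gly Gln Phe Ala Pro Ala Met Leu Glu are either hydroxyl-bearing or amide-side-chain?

1

Hydroxyl-bearing: S, T, Y. Amide-side-chain: N, Q.
Hydroxyl-bearing residues here: none (0).
Amide-side-chain residues here: Gln19 (1).
The two groups share no amino acid, so total = 0 + 1 = 1.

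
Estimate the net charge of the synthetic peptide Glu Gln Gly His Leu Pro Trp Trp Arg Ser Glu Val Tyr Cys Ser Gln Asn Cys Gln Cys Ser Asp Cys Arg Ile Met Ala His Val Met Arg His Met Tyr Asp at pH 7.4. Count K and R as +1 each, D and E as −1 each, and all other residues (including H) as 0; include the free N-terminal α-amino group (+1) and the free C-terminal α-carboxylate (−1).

Positive (K, R): Arg9, Arg24, Arg31 → +3.
Negative (D, E): Glu1, Glu11, Asp22, Asp35 → −4.
The N-terminus (+1) and C-terminus (−1) cancel.
Net charge = (+3) + (−4) = −1.

-1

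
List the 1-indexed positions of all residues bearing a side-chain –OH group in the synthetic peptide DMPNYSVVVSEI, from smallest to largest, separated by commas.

5, 6, 10

S, T, and Y are the three residues with a side-chain hydroxyl.
Matching residues: Y5, S6, S10.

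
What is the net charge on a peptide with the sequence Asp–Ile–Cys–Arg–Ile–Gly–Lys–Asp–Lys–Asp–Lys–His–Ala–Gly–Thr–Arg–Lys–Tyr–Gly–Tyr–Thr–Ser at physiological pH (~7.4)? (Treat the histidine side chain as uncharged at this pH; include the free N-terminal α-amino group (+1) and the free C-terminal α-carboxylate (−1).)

At pH ~7.4 the Lys and Arg side chains are protonated (+1), the Asp and Glu side chains are deprotonated (−1), and with His taken as neutral all other side chains carry no charge.
Positive (K, R): Arg4, Lys7, Lys9, Lys11, Arg16, Lys17 → +6.
Negative (D, E): Asp1, Asp8, Asp10 → −3.
The N-terminus (+1) and C-terminus (−1) cancel.
Net charge = (+6) + (−3) = +3.

+3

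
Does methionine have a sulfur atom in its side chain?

Cysteine (C, thiol) and methionine (M, thioether) are the two sulfur-containing amino acids.
Methionine is in this group.

Yes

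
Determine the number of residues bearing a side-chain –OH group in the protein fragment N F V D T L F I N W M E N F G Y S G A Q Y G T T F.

The –OH-bearing residues are Ser, Thr (aliphatic alcohols), and Tyr (phenol).
Matching residues: T5, Y16, S17, Y21, T23, T24.

6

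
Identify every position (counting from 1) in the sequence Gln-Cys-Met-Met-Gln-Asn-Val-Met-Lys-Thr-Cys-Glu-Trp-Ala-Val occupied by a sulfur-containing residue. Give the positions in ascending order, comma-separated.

Matching residues: Cys2, Met3, Met4, Met8, Cys11.

2, 3, 4, 8, 11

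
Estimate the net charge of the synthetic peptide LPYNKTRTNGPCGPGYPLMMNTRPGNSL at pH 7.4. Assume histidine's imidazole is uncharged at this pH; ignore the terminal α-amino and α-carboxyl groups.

The side chains ionized at physiological pH are Lys/Arg (+1) and Asp/Glu (−1); with His treated as neutral, nothing else contributes.
Positive (K, R): K5, R7, R23 → +3.
Negative (D, E): none → −0.
Net charge = (+3) + (−0) = +3.

+3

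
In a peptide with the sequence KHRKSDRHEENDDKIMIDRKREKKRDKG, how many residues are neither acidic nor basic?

6

Acidic: D, E. Basic: K, R, H. All other residues are neither.
Matching residues: S5, N11, I15, M16, I17, G28.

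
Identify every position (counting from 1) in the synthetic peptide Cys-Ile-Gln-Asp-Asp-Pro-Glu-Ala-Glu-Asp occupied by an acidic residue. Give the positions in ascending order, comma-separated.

Matching residues: Asp4, Asp5, Glu7, Glu9, Asp10.

4, 5, 7, 9, 10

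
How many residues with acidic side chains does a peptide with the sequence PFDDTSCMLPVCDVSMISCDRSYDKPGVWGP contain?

Aspartate (D) and glutamate (E) have carboxylic-acid side chains and are the acidic amino acids.
Matching residues: D3, D4, D13, D20, D24.

5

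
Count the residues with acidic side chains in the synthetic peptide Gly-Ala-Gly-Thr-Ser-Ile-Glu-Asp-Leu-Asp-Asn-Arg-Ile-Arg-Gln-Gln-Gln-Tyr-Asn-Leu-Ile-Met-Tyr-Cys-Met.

3

Only D (aspartate) and E (glutamate) carry a side-chain carboxylic acid.
Matching residues: Glu7, Asp8, Asp10.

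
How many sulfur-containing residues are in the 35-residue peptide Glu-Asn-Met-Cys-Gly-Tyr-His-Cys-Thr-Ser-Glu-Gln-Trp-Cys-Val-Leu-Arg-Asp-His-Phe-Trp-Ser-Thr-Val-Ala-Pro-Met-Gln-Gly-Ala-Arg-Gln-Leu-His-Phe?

5

Only Cys (C) and Met (M) have a sulfur atom in the side chain.
Matching residues: Met3, Cys4, Cys8, Cys14, Met27.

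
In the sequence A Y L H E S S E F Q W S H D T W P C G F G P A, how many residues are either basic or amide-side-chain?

Basic: H, K, R. Amide-side-chain: N, Q.
Basic residues here: H4, H13 (2).
Amide-side-chain residues here: Q10 (1).
The two groups share no amino acid, so total = 2 + 1 = 3.

3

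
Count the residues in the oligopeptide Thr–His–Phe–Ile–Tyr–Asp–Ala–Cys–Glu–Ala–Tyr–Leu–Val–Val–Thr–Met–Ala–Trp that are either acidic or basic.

Acidic: D, E. Basic: H, K, R.
Acidic residues here: Asp6, Glu9 (2).
Basic residues here: His2 (1).
The two groups share no amino acid, so total = 2 + 1 = 3.

3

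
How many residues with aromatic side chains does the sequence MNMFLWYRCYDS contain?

4

F, W, and Y each carry an aromatic ring on the side chain.
Matching residues: F4, W6, Y7, Y10.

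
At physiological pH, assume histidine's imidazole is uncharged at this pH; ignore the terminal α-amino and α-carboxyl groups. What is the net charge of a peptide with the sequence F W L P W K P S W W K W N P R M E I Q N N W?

+2

The side chains ionized at physiological pH are Lys/Arg (+1) and Asp/Glu (−1); with His treated as neutral, nothing else contributes.
Positive (K, R): K6, K11, R15 → +3.
Negative (D, E): E17 → −1.
Net charge = (+3) + (−1) = +2.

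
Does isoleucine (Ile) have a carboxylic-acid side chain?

Aspartate (D) and glutamate (E) have carboxylic-acid side chains and are the acidic amino acids.
Isoleucine is not in this group.

No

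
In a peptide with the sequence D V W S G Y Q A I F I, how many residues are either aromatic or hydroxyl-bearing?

4

Aromatic: F, W, Y. Hydroxyl-bearing: S, T, Y.
Aromatic residues here: W3, Y6, F10 (3).
Hydroxyl-bearing residues here: S4, Y6 (2).
Y is in both groups, so the 1 Y residue must not be double-counted.
Total = 3 + 2 − 1 = 4.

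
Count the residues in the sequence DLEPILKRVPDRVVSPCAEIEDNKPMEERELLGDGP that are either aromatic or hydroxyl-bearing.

Aromatic: F, W, Y. Hydroxyl-bearing: S, T, Y.
Aromatic residues here: none (0).
Hydroxyl-bearing residues here: S15 (1).
(Y belongs to both groups, but none appear in this sequence.) Total = 0 + 1 = 1.

1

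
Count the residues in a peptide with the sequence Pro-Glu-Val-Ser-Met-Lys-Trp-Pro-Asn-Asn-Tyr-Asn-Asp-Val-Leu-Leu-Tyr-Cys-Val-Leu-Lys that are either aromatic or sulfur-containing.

5

Aromatic: F, W, Y. Sulfur-containing: C, M.
Aromatic residues here: Trp7, Tyr11, Tyr17 (3).
Sulfur-containing residues here: Met5, Cys18 (2).
The two groups share no amino acid, so total = 3 + 2 = 5.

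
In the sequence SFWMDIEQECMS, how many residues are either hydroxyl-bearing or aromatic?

Hydroxyl-bearing: S, T, Y. Aromatic: F, W, Y.
Hydroxyl-bearing residues here: S1, S12 (2).
Aromatic residues here: F2, W3 (2).
(Y belongs to both groups, but none appear in this sequence.) Total = 2 + 2 = 4.

4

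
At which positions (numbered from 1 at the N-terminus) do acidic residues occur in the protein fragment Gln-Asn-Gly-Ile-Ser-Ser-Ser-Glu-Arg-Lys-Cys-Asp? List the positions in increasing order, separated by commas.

The acidic residues are Asp (D) and Glu (E), whose side chains end in a carboxylate group.
Matching residues: Glu8, Asp12.

8, 12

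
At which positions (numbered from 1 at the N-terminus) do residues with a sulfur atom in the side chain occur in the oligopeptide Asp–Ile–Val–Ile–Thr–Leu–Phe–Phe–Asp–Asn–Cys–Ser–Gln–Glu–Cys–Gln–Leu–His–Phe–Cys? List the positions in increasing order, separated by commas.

Only Cys (C) and Met (M) have a sulfur atom in the side chain.
Matching residues: Cys11, Cys15, Cys20.

11, 15, 20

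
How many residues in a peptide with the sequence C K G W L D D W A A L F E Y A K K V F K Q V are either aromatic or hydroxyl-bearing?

Aromatic: F, W, Y. Hydroxyl-bearing: S, T, Y.
Aromatic residues here: W4, W8, F12, Y14, F19 (5).
Hydroxyl-bearing residues here: Y14 (1).
Y is in both groups, so the 1 Y residue must not be double-counted.
Total = 5 + 1 − 1 = 5.

5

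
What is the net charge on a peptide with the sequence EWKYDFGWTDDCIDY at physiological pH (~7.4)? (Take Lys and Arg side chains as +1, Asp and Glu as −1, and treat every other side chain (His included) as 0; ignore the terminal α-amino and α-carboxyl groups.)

-4

Positive (K, R): K3 → +1.
Negative (D, E): E1, D5, D10, D11, D14 → −5.
Net charge = (+1) + (−5) = −4.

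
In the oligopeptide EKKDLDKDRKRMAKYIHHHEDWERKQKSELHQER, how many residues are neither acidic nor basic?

Acidic: D, E. Basic: K, R, H. All other residues are neither.
Matching residues: L5, M12, A13, Y15, I16, W22, Q26, S28, L30, Q32.

10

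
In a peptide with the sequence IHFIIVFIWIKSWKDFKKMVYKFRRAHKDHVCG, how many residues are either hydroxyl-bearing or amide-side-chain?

2

Hydroxyl-bearing: S, T, Y. Amide-side-chain: N, Q.
Hydroxyl-bearing residues here: S12, Y21 (2).
Amide-side-chain residues here: none (0).
The two groups share no amino acid, so total = 2 + 0 = 2.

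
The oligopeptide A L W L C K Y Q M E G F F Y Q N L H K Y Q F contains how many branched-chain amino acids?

The BCAAs are Val, Leu, and Ile — aliphatic side chains with a branch point.
Matching residues: L2, L4, L17.

3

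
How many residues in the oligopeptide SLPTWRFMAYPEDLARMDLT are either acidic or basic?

5

Acidic: D, E. Basic: H, K, R.
Acidic residues here: E12, D13, D18 (3).
Basic residues here: R6, R16 (2).
The two groups share no amino acid, so total = 3 + 2 = 5.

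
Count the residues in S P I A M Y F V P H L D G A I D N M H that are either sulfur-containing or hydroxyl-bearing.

Sulfur-containing: C, M. Hydroxyl-bearing: S, T, Y.
Sulfur-containing residues here: M5, M18 (2).
Hydroxyl-bearing residues here: S1, Y6 (2).
The two groups share no amino acid, so total = 2 + 2 = 4.

4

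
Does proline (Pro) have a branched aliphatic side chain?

V, L, and I make up the branched-chain aliphatic group.
Proline is not in this group.

No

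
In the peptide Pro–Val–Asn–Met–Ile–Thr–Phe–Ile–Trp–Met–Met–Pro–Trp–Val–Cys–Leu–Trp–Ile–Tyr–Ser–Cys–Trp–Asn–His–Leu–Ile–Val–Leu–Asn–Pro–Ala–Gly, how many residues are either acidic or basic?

Acidic: D, E. Basic: H, K, R.
Acidic residues here: none (0).
Basic residues here: His24 (1).
The two groups share no amino acid, so total = 0 + 1 = 1.

1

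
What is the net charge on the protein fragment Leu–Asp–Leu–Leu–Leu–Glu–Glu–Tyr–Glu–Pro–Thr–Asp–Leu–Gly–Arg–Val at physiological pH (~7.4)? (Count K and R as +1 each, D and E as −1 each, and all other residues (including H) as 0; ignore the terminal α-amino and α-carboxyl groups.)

Positive (K, R): Arg15 → +1.
Negative (D, E): Asp2, Glu6, Glu7, Glu9, Asp12 → −5.
Net charge = (+1) + (−5) = −4.

-4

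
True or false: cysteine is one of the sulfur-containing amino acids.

Cysteine (C, thiol) and methionine (M, thioether) are the two sulfur-containing amino acids.
Cysteine is in this group.

True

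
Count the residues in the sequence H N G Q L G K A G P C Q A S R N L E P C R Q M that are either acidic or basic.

5

Acidic: D, E. Basic: H, K, R.
Acidic residues here: E18 (1).
Basic residues here: H1, K7, R15, R21 (4).
The two groups share no amino acid, so total = 1 + 4 = 5.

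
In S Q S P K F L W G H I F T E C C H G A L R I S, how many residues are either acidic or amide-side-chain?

2

Acidic: D, E. Amide-side-chain: N, Q.
Acidic residues here: E14 (1).
Amide-side-chain residues here: Q2 (1).
The two groups share no amino acid, so total = 1 + 1 = 2.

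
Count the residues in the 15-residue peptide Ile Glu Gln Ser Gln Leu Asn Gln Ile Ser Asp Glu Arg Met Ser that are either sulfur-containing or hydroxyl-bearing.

Sulfur-containing: C, M. Hydroxyl-bearing: S, T, Y.
Sulfur-containing residues here: Met14 (1).
Hydroxyl-bearing residues here: Ser4, Ser10, Ser15 (3).
The two groups share no amino acid, so total = 1 + 3 = 4.

4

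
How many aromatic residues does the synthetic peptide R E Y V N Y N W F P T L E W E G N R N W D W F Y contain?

9

The aromatic amino acids are Phe (F, benzyl), Trp (W, indole), and Tyr (Y, phenol).
Matching residues: Y3, Y6, W8, F9, W14, W20, W22, F23, Y24.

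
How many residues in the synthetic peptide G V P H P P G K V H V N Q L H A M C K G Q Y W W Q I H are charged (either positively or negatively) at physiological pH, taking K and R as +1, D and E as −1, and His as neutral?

Charged side chains at pH ~7.4: K, R (positive); D, E (negative).
Matching residues: K8, K19.

2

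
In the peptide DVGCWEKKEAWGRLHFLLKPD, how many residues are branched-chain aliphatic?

Valine (V), leucine (L), and isoleucine (I) are the branched-chain amino acids.
Matching residues: V2, L14, L17, L18.

4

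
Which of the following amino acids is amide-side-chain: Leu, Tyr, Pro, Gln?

Only N (asparagine) and Q (glutamine) carry a side-chain carboxamide.
Of the listed options, only Gln belongs to this group.

Gln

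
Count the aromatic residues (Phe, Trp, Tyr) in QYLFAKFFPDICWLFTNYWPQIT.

8

Matching residues: Y2, F4, F7, F8, W13, F15, Y18, W19.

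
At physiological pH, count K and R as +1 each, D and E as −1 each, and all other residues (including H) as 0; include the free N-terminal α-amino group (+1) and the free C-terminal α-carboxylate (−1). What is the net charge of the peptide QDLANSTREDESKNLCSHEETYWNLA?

Positive (K, R): R8, K13 → +2.
Negative (D, E): D2, E9, D10, E11, E19, E20 → −6.
The N-terminus (+1) and C-terminus (−1) cancel.
Net charge = (+2) + (−6) = −4.

-4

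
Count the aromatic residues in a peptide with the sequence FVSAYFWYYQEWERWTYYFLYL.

12

F, W, and Y each carry an aromatic ring on the side chain.
Matching residues: F1, Y5, F6, W7, Y8, Y9, W12, W15, Y17, Y18, F19, Y21.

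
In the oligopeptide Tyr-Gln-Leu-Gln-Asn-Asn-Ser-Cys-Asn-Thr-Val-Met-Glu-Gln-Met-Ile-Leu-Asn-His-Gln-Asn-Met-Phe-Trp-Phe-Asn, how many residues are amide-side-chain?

Asparagine (N) and glutamine (Q) have uncharged amide side chains.
Matching residues: Gln2, Gln4, Asn5, Asn6, Asn9, Gln14, Asn18, Gln20, Asn21, Asn26.

10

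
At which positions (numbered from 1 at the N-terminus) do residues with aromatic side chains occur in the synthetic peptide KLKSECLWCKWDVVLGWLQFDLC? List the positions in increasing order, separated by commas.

The aromatic amino acids are Phe (F, benzyl), Trp (W, indole), and Tyr (Y, phenol).
Matching residues: W8, W11, W17, F20.

8, 11, 17, 20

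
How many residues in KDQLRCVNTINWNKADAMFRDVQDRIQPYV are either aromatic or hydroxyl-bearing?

4

Aromatic: F, W, Y. Hydroxyl-bearing: S, T, Y.
Aromatic residues here: W12, F19, Y29 (3).
Hydroxyl-bearing residues here: T9, Y29 (2).
Y is in both groups, so the 1 Y residue must not be double-counted.
Total = 3 + 2 − 1 = 4.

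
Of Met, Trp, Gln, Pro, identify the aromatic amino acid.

Trp

The aromatic amino acids are Phe (F, benzyl), Trp (W, indole), and Tyr (Y, phenol).
Of the listed options, only Trp belongs to this group.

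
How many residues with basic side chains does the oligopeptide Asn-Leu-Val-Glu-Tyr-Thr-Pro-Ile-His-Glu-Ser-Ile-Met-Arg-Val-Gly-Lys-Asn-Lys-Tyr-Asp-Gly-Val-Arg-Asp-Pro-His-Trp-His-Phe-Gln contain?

Lysine (K), arginine (R), and histidine (H) have basic, nitrogen-containing side chains.
Matching residues: His9, Arg14, Lys17, Lys19, Arg24, His27, His29.

7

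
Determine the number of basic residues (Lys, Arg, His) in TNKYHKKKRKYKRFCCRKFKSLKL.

Matching residues: K3, H5, K6, K7, K8, R9, K10, K12, R13, R17, K18, K20, K23.

13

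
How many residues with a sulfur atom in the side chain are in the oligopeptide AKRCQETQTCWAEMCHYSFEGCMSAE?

6

Cysteine (C, thiol) and methionine (M, thioether) are the two sulfur-containing amino acids.
Matching residues: C4, C10, M14, C15, C22, M23.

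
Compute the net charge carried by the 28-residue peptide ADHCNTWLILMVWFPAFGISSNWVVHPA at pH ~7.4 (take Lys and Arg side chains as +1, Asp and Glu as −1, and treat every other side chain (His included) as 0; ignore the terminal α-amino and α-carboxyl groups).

-1

Positive (K, R): none → +0.
Negative (D, E): D2 → −1.
Net charge = (+0) + (−1) = −1.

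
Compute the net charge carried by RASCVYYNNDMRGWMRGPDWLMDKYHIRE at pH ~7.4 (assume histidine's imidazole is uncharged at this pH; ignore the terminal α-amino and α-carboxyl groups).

+1

At pH ~7.4 the Lys and Arg side chains are protonated (+1), the Asp and Glu side chains are deprotonated (−1), and with His taken as neutral all other side chains carry no charge.
Positive (K, R): R1, R12, R16, K24, R28 → +5.
Negative (D, E): D10, D19, D23, E29 → −4.
Net charge = (+5) + (−4) = +1.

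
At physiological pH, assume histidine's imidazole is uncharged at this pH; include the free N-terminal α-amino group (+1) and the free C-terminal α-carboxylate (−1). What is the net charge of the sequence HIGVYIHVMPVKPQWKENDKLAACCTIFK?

Near pH 7.4, K and R contribute +1 each, D and E contribute −1 each, and every other side chain (His included, as stated) is uncharged.
Positive (K, R): K12, K16, K20, K29 → +4.
Negative (D, E): E17, D19 → −2.
The N-terminus (+1) and C-terminus (−1) cancel.
Net charge = (+4) + (−2) = +2.

+2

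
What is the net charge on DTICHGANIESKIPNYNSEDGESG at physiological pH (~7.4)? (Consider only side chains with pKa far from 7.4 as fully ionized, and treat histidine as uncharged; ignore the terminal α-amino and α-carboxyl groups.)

-4

At pH ~7.4 the Lys and Arg side chains are protonated (+1), the Asp and Glu side chains are deprotonated (−1), and with His taken as neutral all other side chains carry no charge.
Positive (K, R): K12 → +1.
Negative (D, E): D1, E10, E19, D20, E22 → −5.
Net charge = (+1) + (−5) = −4.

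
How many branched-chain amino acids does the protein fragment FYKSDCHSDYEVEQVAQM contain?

Valine (V), leucine (L), and isoleucine (I) are the branched-chain amino acids.
Matching residues: V12, V15.

2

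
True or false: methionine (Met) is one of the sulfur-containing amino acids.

Only Cys (C) and Met (M) have a sulfur atom in the side chain.
Methionine is in this group.

True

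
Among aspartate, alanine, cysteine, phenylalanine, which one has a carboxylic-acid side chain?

Only D (aspartate) and E (glutamate) carry a side-chain carboxylic acid.
Of the listed options, only aspartate belongs to this group.

aspartate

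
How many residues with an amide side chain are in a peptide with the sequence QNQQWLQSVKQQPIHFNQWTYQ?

Asparagine (N) and glutamine (Q) have uncharged amide side chains.
Matching residues: Q1, N2, Q3, Q4, Q7, Q11, Q12, N17, Q18, Q22.

10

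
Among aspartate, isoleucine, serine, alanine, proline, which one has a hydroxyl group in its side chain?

serine

S, T, and Y are the three residues with a side-chain hydroxyl.
Of the listed options, only serine belongs to this group.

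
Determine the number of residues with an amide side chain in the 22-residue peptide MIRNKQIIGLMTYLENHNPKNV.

Asparagine (N) and glutamine (Q) have uncharged amide side chains.
Matching residues: N4, Q6, N16, N18, N21.

5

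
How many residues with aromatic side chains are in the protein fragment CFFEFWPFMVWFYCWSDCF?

10

Phenylalanine (F), tryptophan (W), and tyrosine (Y) have aromatic ring side chains.
Matching residues: F2, F3, F5, W6, F8, W11, F12, Y13, W15, F19.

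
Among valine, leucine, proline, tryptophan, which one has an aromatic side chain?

tryptophan

Phenylalanine (F), tryptophan (W), and tyrosine (Y) have aromatic ring side chains.
Of the listed options, only tryptophan belongs to this group.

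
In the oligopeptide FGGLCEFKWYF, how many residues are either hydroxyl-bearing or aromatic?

5

Hydroxyl-bearing: S, T, Y. Aromatic: F, W, Y.
Hydroxyl-bearing residues here: Y10 (1).
Aromatic residues here: F1, F7, W9, Y10, F11 (5).
Y is in both groups, so the 1 Y residue must not be double-counted.
Total = 1 + 5 − 1 = 5.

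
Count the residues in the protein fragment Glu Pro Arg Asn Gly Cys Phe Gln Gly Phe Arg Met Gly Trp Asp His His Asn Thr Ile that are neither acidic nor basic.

14

Acidic: D, E. Basic: K, R, H. All other residues are neither.
Matching residues: Pro2, Asn4, Gly5, Cys6, Phe7, Gln8, Gly9, Phe10, Met12, Gly13, Trp14, Asn18, Thr19, Ile20.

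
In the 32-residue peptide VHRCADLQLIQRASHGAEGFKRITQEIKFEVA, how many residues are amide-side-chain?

The amide-side-chain residues are Asn (N) and Gln (Q).
Matching residues: Q8, Q11, Q25.

3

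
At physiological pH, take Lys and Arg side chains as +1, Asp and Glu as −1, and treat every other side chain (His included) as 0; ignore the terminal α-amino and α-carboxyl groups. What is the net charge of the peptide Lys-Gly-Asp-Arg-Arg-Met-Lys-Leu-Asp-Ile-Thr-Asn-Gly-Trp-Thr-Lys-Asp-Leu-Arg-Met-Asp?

Positive (K, R): Lys1, Arg4, Arg5, Lys7, Lys16, Arg19 → +6.
Negative (D, E): Asp3, Asp9, Asp17, Asp21 → −4.
Net charge = (+6) + (−4) = +2.

+2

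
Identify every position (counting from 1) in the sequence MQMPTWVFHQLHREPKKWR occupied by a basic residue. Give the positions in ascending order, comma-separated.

Lysine (K), arginine (R), and histidine (H) have basic, nitrogen-containing side chains.
Matching residues: H9, H12, R13, K16, K17, R19.

9, 12, 13, 16, 17, 19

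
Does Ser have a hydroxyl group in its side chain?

Yes

Serine (S), threonine (T), and tyrosine (Y) each carry a hydroxyl group on the side chain.
Serine is in this group.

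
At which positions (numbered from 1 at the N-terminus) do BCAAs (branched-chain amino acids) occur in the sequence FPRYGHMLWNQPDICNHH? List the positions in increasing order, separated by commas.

The BCAAs are Val, Leu, and Ile — aliphatic side chains with a branch point.
Matching residues: L8, I14.

8, 14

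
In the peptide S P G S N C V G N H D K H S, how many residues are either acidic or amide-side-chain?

3

Acidic: D, E. Amide-side-chain: N, Q.
Acidic residues here: D11 (1).
Amide-side-chain residues here: N5, N9 (2).
The two groups share no amino acid, so total = 1 + 2 = 3.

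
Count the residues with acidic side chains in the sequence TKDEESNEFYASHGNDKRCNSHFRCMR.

5

Only D (aspartate) and E (glutamate) carry a side-chain carboxylic acid.
Matching residues: D3, E4, E5, E8, D16.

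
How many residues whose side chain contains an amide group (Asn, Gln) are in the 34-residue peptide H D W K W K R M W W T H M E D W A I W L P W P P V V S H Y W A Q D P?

Matching residues: Q32.

1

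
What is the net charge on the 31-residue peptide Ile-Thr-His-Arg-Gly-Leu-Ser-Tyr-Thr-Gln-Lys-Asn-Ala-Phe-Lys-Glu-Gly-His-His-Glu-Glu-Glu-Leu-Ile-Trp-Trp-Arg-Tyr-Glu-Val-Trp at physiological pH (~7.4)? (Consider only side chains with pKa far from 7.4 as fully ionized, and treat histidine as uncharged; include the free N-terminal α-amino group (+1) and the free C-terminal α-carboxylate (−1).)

The side chains ionized at physiological pH are Lys/Arg (+1) and Asp/Glu (−1); with His treated as neutral, nothing else contributes.
Positive (K, R): Arg4, Lys11, Lys15, Arg27 → +4.
Negative (D, E): Glu16, Glu20, Glu21, Glu22, Glu29 → −5.
The N-terminus (+1) and C-terminus (−1) cancel.
Net charge = (+4) + (−5) = −1.

-1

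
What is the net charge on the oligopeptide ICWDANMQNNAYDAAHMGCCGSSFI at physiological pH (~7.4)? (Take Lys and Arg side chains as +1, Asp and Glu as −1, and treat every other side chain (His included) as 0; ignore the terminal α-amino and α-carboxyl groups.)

Positive (K, R): none → +0.
Negative (D, E): D4, D13 → −2.
Net charge = (+0) + (−2) = −2.

-2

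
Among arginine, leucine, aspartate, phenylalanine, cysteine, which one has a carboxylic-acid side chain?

Only D (aspartate) and E (glutamate) carry a side-chain carboxylic acid.
Of the listed options, only aspartate belongs to this group.

aspartate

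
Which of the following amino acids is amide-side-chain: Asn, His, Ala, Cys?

Asn

Asparagine (N) and glutamine (Q) have uncharged amide side chains.
Of the listed options, only Asn belongs to this group.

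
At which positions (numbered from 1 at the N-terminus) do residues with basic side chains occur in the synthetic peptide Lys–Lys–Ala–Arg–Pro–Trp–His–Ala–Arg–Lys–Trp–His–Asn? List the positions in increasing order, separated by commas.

The basic amino acids are Lys (K), Arg (R), and His (H).
Matching residues: Lys1, Lys2, Arg4, His7, Arg9, Lys10, His12.

1, 2, 4, 7, 9, 10, 12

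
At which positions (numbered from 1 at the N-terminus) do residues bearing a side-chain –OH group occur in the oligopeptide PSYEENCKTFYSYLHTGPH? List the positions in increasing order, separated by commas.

S, T, and Y are the three residues with a side-chain hydroxyl.
Matching residues: S2, Y3, T9, Y11, S12, Y13, T16.

2, 3, 9, 11, 12, 13, 16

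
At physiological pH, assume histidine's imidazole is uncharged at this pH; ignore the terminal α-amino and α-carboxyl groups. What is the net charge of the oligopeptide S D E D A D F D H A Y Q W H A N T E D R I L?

The side chains ionized at physiological pH are Lys/Arg (+1) and Asp/Glu (−1); with His treated as neutral, nothing else contributes.
Positive (K, R): R20 → +1.
Negative (D, E): D2, E3, D4, D6, D8, E18, D19 → −7.
Net charge = (+1) + (−7) = −6.

-6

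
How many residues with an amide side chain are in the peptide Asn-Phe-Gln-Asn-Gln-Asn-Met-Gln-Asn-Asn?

8

Only N (asparagine) and Q (glutamine) carry a side-chain carboxamide.
Matching residues: Asn1, Gln3, Asn4, Gln5, Asn6, Gln8, Asn9, Asn10.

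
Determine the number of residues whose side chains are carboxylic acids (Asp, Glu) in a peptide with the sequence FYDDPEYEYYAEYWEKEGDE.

Matching residues: D3, D4, E6, E8, E12, E15, E17, D19, E20.

9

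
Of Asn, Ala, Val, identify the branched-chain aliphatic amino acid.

The BCAAs are Val, Leu, and Ile — aliphatic side chains with a branch point.
Of the listed options, only Val belongs to this group.

Val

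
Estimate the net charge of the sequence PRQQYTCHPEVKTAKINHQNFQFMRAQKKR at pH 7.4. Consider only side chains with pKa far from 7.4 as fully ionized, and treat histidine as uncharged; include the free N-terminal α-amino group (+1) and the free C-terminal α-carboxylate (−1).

+6

Near pH 7.4, K and R contribute +1 each, D and E contribute −1 each, and every other side chain (His included, as stated) is uncharged.
Positive (K, R): R2, K12, K15, R25, K28, K29, R30 → +7.
Negative (D, E): E10 → −1.
The N-terminus (+1) and C-terminus (−1) cancel.
Net charge = (+7) + (−1) = +6.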